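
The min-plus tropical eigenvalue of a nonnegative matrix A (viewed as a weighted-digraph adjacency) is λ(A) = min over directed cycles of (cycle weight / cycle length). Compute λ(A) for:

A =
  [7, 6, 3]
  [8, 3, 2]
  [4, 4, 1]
λ(A) = 1

Enumerate directed cycles and compute their means (weight / length). Sample:
  cycle 0 → 0: weight = 7, length = 1, mean = 7/1 ≈ 7.000
  cycle 1 → 1: weight = 3, length = 1, mean = 3/1 ≈ 3.000
  cycle 2 → 2: weight = 1, length = 1, mean = 1/1 ≈ 1.000
  cycle 0 → 1 → 0: weight = 14, length = 2, mean = 14/2 ≈ 7.000
  cycle 0 → 2 → 0: weight = 7, length = 2, mean = 7/2 ≈ 3.500
  cycle 1 → 0 → 1: weight = 14, length = 2, mean = 14/2 ≈ 7.000
Minimum mean = 1.000, attained e.g. along the cycle 2 → 2 with weight 1 and length 1. So λ(A) = 1/1 = 1.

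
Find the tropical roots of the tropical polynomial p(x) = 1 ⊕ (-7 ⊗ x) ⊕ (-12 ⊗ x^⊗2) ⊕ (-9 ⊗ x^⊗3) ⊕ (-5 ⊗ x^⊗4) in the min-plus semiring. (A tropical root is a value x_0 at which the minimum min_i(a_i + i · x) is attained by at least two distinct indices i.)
Roots: {-4, -3, 5, 8}

Each tropical root is a break point of the lower envelope of the lines y = a_i + i · x (there are 5 lines, with slopes 0, 1, ..., 4). Only the lines that attain the minimum somewhere contribute to roots; other lines are dominated. Here the surviving (envelope) indices are i = 4, i = 3, i = 2, i = 1, i = 0.
Intersections between consecutive envelope lines give the roots: for adjacent envelope indices i < j the intersection is x = (a_i − a_j) / (j − i). Reading off the sorted break points: {-4, -3, 5, 8}.
Verification: at each break x_0, at least two indices attain the minimum of min_i(a_i + i · x_0).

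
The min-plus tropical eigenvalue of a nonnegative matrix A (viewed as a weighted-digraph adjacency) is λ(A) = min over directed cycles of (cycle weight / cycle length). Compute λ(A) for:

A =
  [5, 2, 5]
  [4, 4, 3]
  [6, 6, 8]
λ(A) = 3

Enumerate directed cycles and compute their means (weight / length). Sample:
  cycle 0 → 0: weight = 5, length = 1, mean = 5/1 ≈ 5.000
  cycle 1 → 1: weight = 4, length = 1, mean = 4/1 ≈ 4.000
  cycle 2 → 2: weight = 8, length = 1, mean = 8/1 ≈ 8.000
  cycle 0 → 1 → 0: weight = 6, length = 2, mean = 6/2 ≈ 3.000
  cycle 0 → 2 → 0: weight = 11, length = 2, mean = 11/2 ≈ 5.500
  cycle 1 → 0 → 1: weight = 6, length = 2, mean = 6/2 ≈ 3.000
Minimum mean = 3.000, attained e.g. along the cycle 0 → 1 → 0 with weight 6 and length 2. So λ(A) = 6/2 = 3.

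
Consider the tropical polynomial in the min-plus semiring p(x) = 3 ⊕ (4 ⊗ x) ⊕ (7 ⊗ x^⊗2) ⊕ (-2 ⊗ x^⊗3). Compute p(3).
p(3) = 3

A tropical monomial a ⊗ x^⊗i evaluates to a + i · x. Evaluating each term at x = 3:
  Term 0 contributes 3 + 0 · 3 = 3
  Term 1 contributes 4 + 1 · 3 = 7
  Term 2 contributes 7 + 2 · 3 = 13
  Term 3 contributes -2 + 3 · 3 = 7
p(3) = ⊕ of these = min[3, 7, 13, 7] = 3.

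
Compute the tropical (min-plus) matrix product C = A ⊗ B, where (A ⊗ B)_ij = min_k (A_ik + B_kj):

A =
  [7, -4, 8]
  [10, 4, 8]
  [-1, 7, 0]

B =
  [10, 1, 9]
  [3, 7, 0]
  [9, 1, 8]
A ⊗ B =
  [-1, 3, -4]
  [7, 9, 4]
  [9, 0, 7]

Apply the min-plus product entry-by-entry:
  C[0][0] = min over k of (A[0][0] + B[0][0] = 7 + 10 = 17, A[0][1] + B[1][0] = -4 + 3 = -1, A[0][2] + B[2][0] = 8 + 9 = 17) = -1 (attained at k = 1)
  C[0][1] = min over k of (A[0][0] + B[0][1] = 7 + 1 = 8, A[0][1] + B[1][1] = -4 + 7 = 3, A[0][2] + B[2][1] = 8 + 1 = 9) = 3 (attained at k = 1)
  C[0][2] = min over k of (A[0][0] + B[0][2] = 7 + 9 = 16, A[0][1] + B[1][2] = -4 + 0 = -4, A[0][2] + B[2][2] = 8 + 8 = 16) = -4 (attained at k = 1)
  C[1][0] = min over k of (A[1][0] + B[0][0] = 10 + 10 = 20, A[1][1] + B[1][0] = 4 + 3 = 7, A[1][2] + B[2][0] = 8 + 9 = 17) = 7 (attained at k = 1)
  C[1][1] = min over k of (A[1][0] + B[0][1] = 10 + 1 = 11, A[1][1] + B[1][1] = 4 + 7 = 11, A[1][2] + B[2][1] = 8 + 1 = 9) = 9 (attained at k = 2)
  C[1][2] = min over k of (A[1][0] + B[0][2] = 10 + 9 = 19, A[1][1] + B[1][2] = 4 + 0 = 4, A[1][2] + B[2][2] = 8 + 8 = 16) = 4 (attained at k = 1)
  C[2][0] = min over k of (A[2][0] + B[0][0] = -1 + 10 = 9, A[2][1] + B[1][0] = 7 + 3 = 10, A[2][2] + B[2][0] = 0 + 9 = 9) = 9 (attained at k = 0)
  C[2][1] = min over k of (A[2][0] + B[0][1] = -1 + 1 = 0, A[2][1] + B[1][1] = 7 + 7 = 14, A[2][2] + B[2][1] = 0 + 1 = 1) = 0 (attained at k = 0)
  C[2][2] = min over k of (A[2][0] + B[0][2] = -1 + 9 = 8, A[2][1] + B[1][2] = 7 + 0 = 7, A[2][2] + B[2][2] = 0 + 8 = 8) = 7 (attained at k = 1)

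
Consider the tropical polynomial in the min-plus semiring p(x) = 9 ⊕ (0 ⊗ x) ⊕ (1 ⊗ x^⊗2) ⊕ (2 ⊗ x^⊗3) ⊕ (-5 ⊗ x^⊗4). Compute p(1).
p(1) = -1

A tropical monomial a ⊗ x^⊗i evaluates to a + i · x. Evaluating each term at x = 1:
  Term 0 contributes 9 + 0 · 1 = 9
  Term 1 contributes 0 + 1 · 1 = 1
  Term 2 contributes 1 + 2 · 1 = 3
  Term 3 contributes 2 + 3 · 1 = 5
  Term 4 contributes -5 + 4 · 1 = -1
p(1) = ⊕ of these = min[9, 1, 3, 5, -1] = -1.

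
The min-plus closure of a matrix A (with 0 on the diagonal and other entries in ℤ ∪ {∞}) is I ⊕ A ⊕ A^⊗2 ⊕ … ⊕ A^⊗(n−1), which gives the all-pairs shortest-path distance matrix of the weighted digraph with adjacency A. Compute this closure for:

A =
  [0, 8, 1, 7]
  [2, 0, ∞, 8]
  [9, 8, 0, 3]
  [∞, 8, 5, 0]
Closure =
  [0, 8, 1, 4]
  [2, 0, 3, 6]
  [9, 8, 0, 3]
  [10, 8, 5, 0]

This is the Floyd-Warshall all-pairs shortest-path computation. For each intermediate vertex k = 0, 1, …, 3, update dist[i][j] ← min(dist[i][j], dist[i][k] + dist[k][j]). The final matrix gives, for each (i, j), the minimum total weight of any directed path from i to j (possibly empty when i = j).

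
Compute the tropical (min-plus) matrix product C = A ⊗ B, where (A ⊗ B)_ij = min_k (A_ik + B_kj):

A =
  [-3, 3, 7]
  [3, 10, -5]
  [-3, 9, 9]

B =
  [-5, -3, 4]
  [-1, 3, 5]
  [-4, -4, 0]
A ⊗ B =
  [-8, -6, 1]
  [-9, -9, -5]
  [-8, -6, 1]

Apply the min-plus product entry-by-entry:
  C[0][0] = min over k of (A[0][0] + B[0][0] = -3 + -5 = -8, A[0][1] + B[1][0] = 3 + -1 = 2, A[0][2] + B[2][0] = 7 + -4 = 3) = -8 (attained at k = 0)
  C[0][1] = min over k of (A[0][0] + B[0][1] = -3 + -3 = -6, A[0][1] + B[1][1] = 3 + 3 = 6, A[0][2] + B[2][1] = 7 + -4 = 3) = -6 (attained at k = 0)
  C[0][2] = min over k of (A[0][0] + B[0][2] = -3 + 4 = 1, A[0][1] + B[1][2] = 3 + 5 = 8, A[0][2] + B[2][2] = 7 + 0 = 7) = 1 (attained at k = 0)
  C[1][0] = min over k of (A[1][0] + B[0][0] = 3 + -5 = -2, A[1][1] + B[1][0] = 10 + -1 = 9, A[1][2] + B[2][0] = -5 + -4 = -9) = -9 (attained at k = 2)
  C[1][1] = min over k of (A[1][0] + B[0][1] = 3 + -3 = 0, A[1][1] + B[1][1] = 10 + 3 = 13, A[1][2] + B[2][1] = -5 + -4 = -9) = -9 (attained at k = 2)
  C[1][2] = min over k of (A[1][0] + B[0][2] = 3 + 4 = 7, A[1][1] + B[1][2] = 10 + 5 = 15, A[1][2] + B[2][2] = -5 + 0 = -5) = -5 (attained at k = 2)
  C[2][0] = min over k of (A[2][0] + B[0][0] = -3 + -5 = -8, A[2][1] + B[1][0] = 9 + -1 = 8, A[2][2] + B[2][0] = 9 + -4 = 5) = -8 (attained at k = 0)
  C[2][1] = min over k of (A[2][0] + B[0][1] = -3 + -3 = -6, A[2][1] + B[1][1] = 9 + 3 = 12, A[2][2] + B[2][1] = 9 + -4 = 5) = -6 (attained at k = 0)
  C[2][2] = min over k of (A[2][0] + B[0][2] = -3 + 4 = 1, A[2][1] + B[1][2] = 9 + 5 = 14, A[2][2] + B[2][2] = 9 + 0 = 9) = 1 (attained at k = 0)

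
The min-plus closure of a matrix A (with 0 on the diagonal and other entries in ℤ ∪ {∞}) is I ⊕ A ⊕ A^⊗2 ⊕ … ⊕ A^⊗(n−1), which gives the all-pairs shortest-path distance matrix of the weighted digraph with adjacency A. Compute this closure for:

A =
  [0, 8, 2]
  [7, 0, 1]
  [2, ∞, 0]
Closure =
  [0, 8, 2]
  [3, 0, 1]
  [2, 10, 0]

This is the Floyd-Warshall all-pairs shortest-path computation. For each intermediate vertex k = 0, 1, …, 2, update dist[i][j] ← min(dist[i][j], dist[i][k] + dist[k][j]). The final matrix gives, for each (i, j), the minimum total weight of any directed path from i to j (possibly empty when i = j).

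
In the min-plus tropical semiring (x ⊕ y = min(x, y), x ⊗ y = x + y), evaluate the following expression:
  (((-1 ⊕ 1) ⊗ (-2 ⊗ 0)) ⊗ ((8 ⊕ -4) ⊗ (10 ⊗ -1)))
(((-1 ⊕ 1) ⊗ (-2 ⊗ 0)) ⊗ ((8 ⊕ -4) ⊗ (10 ⊗ -1))) = 2

Expand innermost to outermost. Recall ⊕ takes the minimum of its arguments and ⊗ takes their sum. Working out the expression (((-1 ⊕ 1) ⊗ (-2 ⊗ 0)) ⊗ ((8 ⊕ -4) ⊗ (10 ⊗ -1))) gives 2.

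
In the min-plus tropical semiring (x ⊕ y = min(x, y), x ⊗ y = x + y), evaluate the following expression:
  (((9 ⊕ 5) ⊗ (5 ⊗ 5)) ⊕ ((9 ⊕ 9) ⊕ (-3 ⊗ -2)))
(((9 ⊕ 5) ⊗ (5 ⊗ 5)) ⊕ ((9 ⊕ 9) ⊕ (-3 ⊗ -2))) = -5

Expand innermost to outermost. Recall ⊕ takes the minimum of its arguments and ⊗ takes their sum. Working out the expression (((9 ⊕ 5) ⊗ (5 ⊗ 5)) ⊕ ((9 ⊕ 9) ⊕ (-3 ⊗ -2))) gives -5.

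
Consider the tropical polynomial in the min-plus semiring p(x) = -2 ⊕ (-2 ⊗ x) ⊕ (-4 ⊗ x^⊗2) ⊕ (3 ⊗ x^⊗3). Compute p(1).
p(1) = -2

A tropical monomial a ⊗ x^⊗i evaluates to a + i · x. Evaluating each term at x = 1:
  Term 0 contributes -2 + 0 · 1 = -2
  Term 1 contributes -2 + 1 · 1 = -1
  Term 2 contributes -4 + 2 · 1 = -2
  Term 3 contributes 3 + 3 · 1 = 6
p(1) = ⊕ of these = min[-2, -1, -2, 6] = -2.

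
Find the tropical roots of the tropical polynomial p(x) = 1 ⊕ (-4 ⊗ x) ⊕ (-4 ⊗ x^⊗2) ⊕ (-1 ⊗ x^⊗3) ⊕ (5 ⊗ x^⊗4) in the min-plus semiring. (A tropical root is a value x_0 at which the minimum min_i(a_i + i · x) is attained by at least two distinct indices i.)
Roots: {-6, -3, 0, 5}

Each tropical root is a break point of the lower envelope of the lines y = a_i + i · x (there are 5 lines, with slopes 0, 1, ..., 4). Only the lines that attain the minimum somewhere contribute to roots; other lines are dominated. Here the surviving (envelope) indices are i = 4, i = 3, i = 2, i = 1, i = 0.
Intersections between consecutive envelope lines give the roots: for adjacent envelope indices i < j the intersection is x = (a_i − a_j) / (j − i). Reading off the sorted break points: {-6, -3, 0, 5}.
Verification: at each break x_0, at least two indices attain the minimum of min_i(a_i + i · x_0).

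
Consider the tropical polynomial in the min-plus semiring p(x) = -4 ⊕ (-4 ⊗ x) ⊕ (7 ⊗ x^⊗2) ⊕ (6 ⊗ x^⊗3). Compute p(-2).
p(-2) = -6

A tropical monomial a ⊗ x^⊗i evaluates to a + i · x. Evaluating each term at x = -2:
  Term 0 contributes -4 + 0 · -2 = -4
  Term 1 contributes -4 + 1 · -2 = -6
  Term 2 contributes 7 + 2 · -2 = 3
  Term 3 contributes 6 + 3 · -2 = 0
p(-2) = ⊕ of these = min[-4, -6, 3, 0] = -6.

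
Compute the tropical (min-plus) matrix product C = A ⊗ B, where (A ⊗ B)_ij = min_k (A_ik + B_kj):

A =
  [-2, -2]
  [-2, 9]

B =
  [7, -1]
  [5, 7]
A ⊗ B =
  [3, -3]
  [5, -3]

Apply the min-plus product entry-by-entry:
  C[0][0] = min over k of (A[0][0] + B[0][0] = -2 + 7 = 5, A[0][1] + B[1][0] = -2 + 5 = 3) = 3 (attained at k = 1)
  C[0][1] = min over k of (A[0][0] + B[0][1] = -2 + -1 = -3, A[0][1] + B[1][1] = -2 + 7 = 5) = -3 (attained at k = 0)
  C[1][0] = min over k of (A[1][0] + B[0][0] = -2 + 7 = 5, A[1][1] + B[1][0] = 9 + 5 = 14) = 5 (attained at k = 0)
  C[1][1] = min over k of (A[1][0] + B[0][1] = -2 + -1 = -3, A[1][1] + B[1][1] = 9 + 7 = 16) = -3 (attained at k = 0)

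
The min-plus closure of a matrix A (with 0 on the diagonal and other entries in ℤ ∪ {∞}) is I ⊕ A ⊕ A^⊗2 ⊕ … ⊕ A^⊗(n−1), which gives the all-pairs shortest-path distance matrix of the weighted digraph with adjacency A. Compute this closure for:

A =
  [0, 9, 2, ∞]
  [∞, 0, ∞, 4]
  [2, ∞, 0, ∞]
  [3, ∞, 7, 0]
Closure =
  [0, 9, 2, 13]
  [7, 0, 9, 4]
  [2, 11, 0, 15]
  [3, 12, 5, 0]

This is the Floyd-Warshall all-pairs shortest-path computation. For each intermediate vertex k = 0, 1, …, 3, update dist[i][j] ← min(dist[i][j], dist[i][k] + dist[k][j]). The final matrix gives, for each (i, j), the minimum total weight of any directed path from i to j (possibly empty when i = j).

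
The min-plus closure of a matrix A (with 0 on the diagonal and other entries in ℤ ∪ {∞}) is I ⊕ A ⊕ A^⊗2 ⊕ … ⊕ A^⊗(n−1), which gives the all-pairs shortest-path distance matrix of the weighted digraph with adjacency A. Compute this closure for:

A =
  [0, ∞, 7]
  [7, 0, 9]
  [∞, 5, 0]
Closure =
  [0, 12, 7]
  [7, 0, 9]
  [12, 5, 0]

This is the Floyd-Warshall all-pairs shortest-path computation. For each intermediate vertex k = 0, 1, …, 2, update dist[i][j] ← min(dist[i][j], dist[i][k] + dist[k][j]). The final matrix gives, for each (i, j), the minimum total weight of any directed path from i to j (possibly empty when i = j).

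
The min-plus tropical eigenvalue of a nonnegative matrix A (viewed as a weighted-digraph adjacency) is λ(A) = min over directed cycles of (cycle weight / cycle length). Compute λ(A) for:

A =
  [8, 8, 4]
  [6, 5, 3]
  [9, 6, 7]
λ(A) = 9/2

Enumerate directed cycles and compute their means (weight / length). Sample:
  cycle 0 → 0: weight = 8, length = 1, mean = 8/1 ≈ 8.000
  cycle 1 → 1: weight = 5, length = 1, mean = 5/1 ≈ 5.000
  cycle 2 → 2: weight = 7, length = 1, mean = 7/1 ≈ 7.000
  cycle 0 → 1 → 0: weight = 14, length = 2, mean = 14/2 ≈ 7.000
  cycle 0 → 2 → 0: weight = 13, length = 2, mean = 13/2 ≈ 6.500
  cycle 1 → 0 → 1: weight = 14, length = 2, mean = 14/2 ≈ 7.000
Minimum mean = 4.500, attained e.g. along the cycle 1 → 2 → 1 with weight 9 and length 2. So λ(A) = 9/2 = 9/2.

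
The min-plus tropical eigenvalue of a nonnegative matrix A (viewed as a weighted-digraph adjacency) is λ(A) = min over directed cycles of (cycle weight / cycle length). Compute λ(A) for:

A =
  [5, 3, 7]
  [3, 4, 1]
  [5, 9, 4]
λ(A) = 3

Enumerate directed cycles and compute their means (weight / length). Sample:
  cycle 0 → 0: weight = 5, length = 1, mean = 5/1 ≈ 5.000
  cycle 1 → 1: weight = 4, length = 1, mean = 4/1 ≈ 4.000
  cycle 2 → 2: weight = 4, length = 1, mean = 4/1 ≈ 4.000
  cycle 0 → 1 → 0: weight = 6, length = 2, mean = 6/2 ≈ 3.000
  cycle 0 → 2 → 0: weight = 12, length = 2, mean = 12/2 ≈ 6.000
  cycle 1 → 0 → 1: weight = 6, length = 2, mean = 6/2 ≈ 3.000
Minimum mean = 3.000, attained e.g. along the cycle 0 → 1 → 0 with weight 6 and length 2. So λ(A) = 6/2 = 3.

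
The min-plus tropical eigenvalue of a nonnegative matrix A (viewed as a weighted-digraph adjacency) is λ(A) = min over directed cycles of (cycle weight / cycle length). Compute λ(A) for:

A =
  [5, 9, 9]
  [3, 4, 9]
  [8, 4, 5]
λ(A) = 4

Enumerate directed cycles and compute their means (weight / length). Sample:
  cycle 0 → 0: weight = 5, length = 1, mean = 5/1 ≈ 5.000
  cycle 1 → 1: weight = 4, length = 1, mean = 4/1 ≈ 4.000
  cycle 2 → 2: weight = 5, length = 1, mean = 5/1 ≈ 5.000
  cycle 0 → 1 → 0: weight = 12, length = 2, mean = 12/2 ≈ 6.000
  cycle 0 → 2 → 0: weight = 17, length = 2, mean = 17/2 ≈ 8.500
  cycle 1 → 0 → 1: weight = 12, length = 2, mean = 12/2 ≈ 6.000
Minimum mean = 4.000, attained e.g. along the cycle 1 → 1 with weight 4 and length 1. So λ(A) = 4/1 = 4.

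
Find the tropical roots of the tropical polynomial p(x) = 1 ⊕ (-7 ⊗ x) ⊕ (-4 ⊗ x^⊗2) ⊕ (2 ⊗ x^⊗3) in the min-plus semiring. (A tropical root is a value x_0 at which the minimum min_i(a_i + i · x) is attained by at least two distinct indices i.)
Roots: {-6, -3, 8}

Each tropical root is a break point of the lower envelope of the lines y = a_i + i · x (there are 4 lines, with slopes 0, 1, ..., 3). Only the lines that attain the minimum somewhere contribute to roots; other lines are dominated. Here the surviving (envelope) indices are i = 3, i = 2, i = 1, i = 0.
Intersections between consecutive envelope lines give the roots: for adjacent envelope indices i < j the intersection is x = (a_i − a_j) / (j − i). Reading off the sorted break points: {-6, -3, 8}.
Verification: at each break x_0, at least two indices attain the minimum of min_i(a_i + i · x_0).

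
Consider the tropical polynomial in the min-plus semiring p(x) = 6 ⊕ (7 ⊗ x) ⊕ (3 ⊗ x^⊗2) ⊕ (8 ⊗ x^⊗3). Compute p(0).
p(0) = 3

A tropical monomial a ⊗ x^⊗i evaluates to a + i · x. Evaluating each term at x = 0:
  Term 0 contributes 6 + 0 · 0 = 6
  Term 1 contributes 7 + 1 · 0 = 7
  Term 2 contributes 3 + 2 · 0 = 3
  Term 3 contributes 8 + 3 · 0 = 8
p(0) = ⊕ of these = min[6, 7, 3, 8] = 3.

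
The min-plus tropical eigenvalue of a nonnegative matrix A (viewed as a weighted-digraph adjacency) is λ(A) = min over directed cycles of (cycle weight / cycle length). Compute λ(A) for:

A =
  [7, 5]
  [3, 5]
λ(A) = 4

Enumerate directed cycles and compute their means (weight / length). Sample:
  cycle 0 → 0: weight = 7, length = 1, mean = 7/1 ≈ 7.000
  cycle 1 → 1: weight = 5, length = 1, mean = 5/1 ≈ 5.000
  cycle 0 → 1 → 0: weight = 8, length = 2, mean = 8/2 ≈ 4.000
  cycle 1 → 0 → 1: weight = 8, length = 2, mean = 8/2 ≈ 4.000
Minimum mean = 4.000, attained e.g. along the cycle 0 → 1 → 0 with weight 8 and length 2. So λ(A) = 8/2 = 4.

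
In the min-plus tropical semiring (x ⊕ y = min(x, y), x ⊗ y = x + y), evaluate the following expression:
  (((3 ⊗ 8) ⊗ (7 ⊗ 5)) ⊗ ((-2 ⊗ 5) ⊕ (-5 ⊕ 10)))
(((3 ⊗ 8) ⊗ (7 ⊗ 5)) ⊗ ((-2 ⊗ 5) ⊕ (-5 ⊕ 10))) = 18

Expand innermost to outermost. Recall ⊕ takes the minimum of its arguments and ⊗ takes their sum. Working out the expression (((3 ⊗ 8) ⊗ (7 ⊗ 5)) ⊗ ((-2 ⊗ 5) ⊕ (-5 ⊕ 10))) gives 18.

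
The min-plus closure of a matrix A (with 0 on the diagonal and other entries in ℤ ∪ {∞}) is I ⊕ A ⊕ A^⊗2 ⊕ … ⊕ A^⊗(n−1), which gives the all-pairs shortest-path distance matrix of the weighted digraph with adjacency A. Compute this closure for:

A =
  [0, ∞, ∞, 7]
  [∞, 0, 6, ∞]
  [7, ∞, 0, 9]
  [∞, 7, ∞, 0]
Closure =
  [0, 14, 20, 7]
  [13, 0, 6, 15]
  [7, 16, 0, 9]
  [20, 7, 13, 0]

This is the Floyd-Warshall all-pairs shortest-path computation. For each intermediate vertex k = 0, 1, …, 3, update dist[i][j] ← min(dist[i][j], dist[i][k] + dist[k][j]). The final matrix gives, for each (i, j), the minimum total weight of any directed path from i to j (possibly empty when i = j).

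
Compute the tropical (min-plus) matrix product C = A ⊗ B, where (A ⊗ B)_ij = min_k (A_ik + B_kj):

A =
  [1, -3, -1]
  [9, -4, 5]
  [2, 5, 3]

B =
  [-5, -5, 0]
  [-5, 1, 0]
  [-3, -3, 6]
A ⊗ B =
  [-8, -4, -3]
  [-9, -3, -4]
  [-3, -3, 2]

Apply the min-plus product entry-by-entry:
  C[0][0] = min over k of (A[0][0] + B[0][0] = 1 + -5 = -4, A[0][1] + B[1][0] = -3 + -5 = -8, A[0][2] + B[2][0] = -1 + -3 = -4) = -8 (attained at k = 1)
  C[0][1] = min over k of (A[0][0] + B[0][1] = 1 + -5 = -4, A[0][1] + B[1][1] = -3 + 1 = -2, A[0][2] + B[2][1] = -1 + -3 = -4) = -4 (attained at k = 0)
  C[0][2] = min over k of (A[0][0] + B[0][2] = 1 + 0 = 1, A[0][1] + B[1][2] = -3 + 0 = -3, A[0][2] + B[2][2] = -1 + 6 = 5) = -3 (attained at k = 1)
  C[1][0] = min over k of (A[1][0] + B[0][0] = 9 + -5 = 4, A[1][1] + B[1][0] = -4 + -5 = -9, A[1][2] + B[2][0] = 5 + -3 = 2) = -9 (attained at k = 1)
  C[1][1] = min over k of (A[1][0] + B[0][1] = 9 + -5 = 4, A[1][1] + B[1][1] = -4 + 1 = -3, A[1][2] + B[2][1] = 5 + -3 = 2) = -3 (attained at k = 1)
  C[1][2] = min over k of (A[1][0] + B[0][2] = 9 + 0 = 9, A[1][1] + B[1][2] = -4 + 0 = -4, A[1][2] + B[2][2] = 5 + 6 = 11) = -4 (attained at k = 1)
  C[2][0] = min over k of (A[2][0] + B[0][0] = 2 + -5 = -3, A[2][1] + B[1][0] = 5 + -5 = 0, A[2][2] + B[2][0] = 3 + -3 = 0) = -3 (attained at k = 0)
  C[2][1] = min over k of (A[2][0] + B[0][1] = 2 + -5 = -3, A[2][1] + B[1][1] = 5 + 1 = 6, A[2][2] + B[2][1] = 3 + -3 = 0) = -3 (attained at k = 0)
  C[2][2] = min over k of (A[2][0] + B[0][2] = 2 + 0 = 2, A[2][1] + B[1][2] = 5 + 0 = 5, A[2][2] + B[2][2] = 3 + 6 = 9) = 2 (attained at k = 0)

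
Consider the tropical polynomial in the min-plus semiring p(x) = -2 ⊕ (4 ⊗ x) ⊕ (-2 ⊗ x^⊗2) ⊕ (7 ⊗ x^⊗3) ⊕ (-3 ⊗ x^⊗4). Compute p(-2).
p(-2) = -11

A tropical monomial a ⊗ x^⊗i evaluates to a + i · x. Evaluating each term at x = -2:
  Term 0 contributes -2 + 0 · -2 = -2
  Term 1 contributes 4 + 1 · -2 = 2
  Term 2 contributes -2 + 2 · -2 = -6
  Term 3 contributes 7 + 3 · -2 = 1
  Term 4 contributes -3 + 4 · -2 = -11
p(-2) = ⊕ of these = min[-2, 2, -6, 1, -11] = -11.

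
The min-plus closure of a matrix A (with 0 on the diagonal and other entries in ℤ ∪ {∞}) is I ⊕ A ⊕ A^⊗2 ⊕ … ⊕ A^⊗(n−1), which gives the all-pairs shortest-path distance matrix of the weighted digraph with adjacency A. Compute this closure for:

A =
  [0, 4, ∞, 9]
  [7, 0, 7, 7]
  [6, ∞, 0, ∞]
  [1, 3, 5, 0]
Closure =
  [0, 4, 11, 9]
  [7, 0, 7, 7]
  [6, 10, 0, 15]
  [1, 3, 5, 0]

This is the Floyd-Warshall all-pairs shortest-path computation. For each intermediate vertex k = 0, 1, …, 3, update dist[i][j] ← min(dist[i][j], dist[i][k] + dist[k][j]). The final matrix gives, for each (i, j), the minimum total weight of any directed path from i to j (possibly empty when i = j).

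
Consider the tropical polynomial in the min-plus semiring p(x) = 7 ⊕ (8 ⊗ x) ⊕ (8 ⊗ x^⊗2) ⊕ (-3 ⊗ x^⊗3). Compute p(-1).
p(-1) = -6

A tropical monomial a ⊗ x^⊗i evaluates to a + i · x. Evaluating each term at x = -1:
  Term 0 contributes 7 + 0 · -1 = 7
  Term 1 contributes 8 + 1 · -1 = 7
  Term 2 contributes 8 + 2 · -1 = 6
  Term 3 contributes -3 + 3 · -1 = -6
p(-1) = ⊕ of these = min[7, 7, 6, -6] = -6.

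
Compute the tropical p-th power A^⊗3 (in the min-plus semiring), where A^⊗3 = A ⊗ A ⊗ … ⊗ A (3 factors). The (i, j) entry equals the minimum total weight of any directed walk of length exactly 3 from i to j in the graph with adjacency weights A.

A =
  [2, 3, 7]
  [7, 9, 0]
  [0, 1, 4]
A^⊗3 =
  [3, 4, 5]
  [2, 3, 1]
  [1, 2, 3]

Each entry (A^⊗3)_ij equals the minimum over all length-3 walks i = v_0 → v_1 → … → v_3 = j of Σ_t A[v_t][v_{t+1}]. For example, for (i, j) = (0, 2) we minimise over 9 possible intermediate vertex sequences; the minimum is 5, attained along the walk 0 → 0 → 1 → 2.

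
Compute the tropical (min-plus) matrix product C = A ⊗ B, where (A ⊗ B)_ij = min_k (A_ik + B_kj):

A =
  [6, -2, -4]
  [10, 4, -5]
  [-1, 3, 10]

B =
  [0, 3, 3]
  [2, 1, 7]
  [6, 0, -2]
A ⊗ B =
  [0, -4, -6]
  [1, -5, -7]
  [-1, 2, 2]

Apply the min-plus product entry-by-entry:
  C[0][0] = min over k of (A[0][0] + B[0][0] = 6 + 0 = 6, A[0][1] + B[1][0] = -2 + 2 = 0, A[0][2] + B[2][0] = -4 + 6 = 2) = 0 (attained at k = 1)
  C[0][1] = min over k of (A[0][0] + B[0][1] = 6 + 3 = 9, A[0][1] + B[1][1] = -2 + 1 = -1, A[0][2] + B[2][1] = -4 + 0 = -4) = -4 (attained at k = 2)
  C[0][2] = min over k of (A[0][0] + B[0][2] = 6 + 3 = 9, A[0][1] + B[1][2] = -2 + 7 = 5, A[0][2] + B[2][2] = -4 + -2 = -6) = -6 (attained at k = 2)
  C[1][0] = min over k of (A[1][0] + B[0][0] = 10 + 0 = 10, A[1][1] + B[1][0] = 4 + 2 = 6, A[1][2] + B[2][0] = -5 + 6 = 1) = 1 (attained at k = 2)
  C[1][1] = min over k of (A[1][0] + B[0][1] = 10 + 3 = 13, A[1][1] + B[1][1] = 4 + 1 = 5, A[1][2] + B[2][1] = -5 + 0 = -5) = -5 (attained at k = 2)
  C[1][2] = min over k of (A[1][0] + B[0][2] = 10 + 3 = 13, A[1][1] + B[1][2] = 4 + 7 = 11, A[1][2] + B[2][2] = -5 + -2 = -7) = -7 (attained at k = 2)
  C[2][0] = min over k of (A[2][0] + B[0][0] = -1 + 0 = -1, A[2][1] + B[1][0] = 3 + 2 = 5, A[2][2] + B[2][0] = 10 + 6 = 16) = -1 (attained at k = 0)
  C[2][1] = min over k of (A[2][0] + B[0][1] = -1 + 3 = 2, A[2][1] + B[1][1] = 3 + 1 = 4, A[2][2] + B[2][1] = 10 + 0 = 10) = 2 (attained at k = 0)
  C[2][2] = min over k of (A[2][0] + B[0][2] = -1 + 3 = 2, A[2][1] + B[1][2] = 3 + 7 = 10, A[2][2] + B[2][2] = 10 + -2 = 8) = 2 (attained at k = 0)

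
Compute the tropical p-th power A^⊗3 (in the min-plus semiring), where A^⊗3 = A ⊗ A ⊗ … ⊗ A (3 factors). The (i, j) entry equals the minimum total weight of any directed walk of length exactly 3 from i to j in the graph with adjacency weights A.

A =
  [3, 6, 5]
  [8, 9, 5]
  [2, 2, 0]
A^⊗3 =
  [7, 7, 5]
  [7, 7, 5]
  [2, 2, 0]

Each entry (A^⊗3)_ij equals the minimum over all length-3 walks i = v_0 → v_1 → … → v_3 = j of Σ_t A[v_t][v_{t+1}]. For example, for (i, j) = (0, 2) we minimise over 9 possible intermediate vertex sequences; the minimum is 5, attained along the walk 0 → 2 → 2 → 2.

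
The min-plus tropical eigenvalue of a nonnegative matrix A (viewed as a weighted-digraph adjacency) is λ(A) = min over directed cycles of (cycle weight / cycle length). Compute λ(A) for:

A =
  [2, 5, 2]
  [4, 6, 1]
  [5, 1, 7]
λ(A) = 1

Enumerate directed cycles and compute their means (weight / length). Sample:
  cycle 0 → 0: weight = 2, length = 1, mean = 2/1 ≈ 2.000
  cycle 1 → 1: weight = 6, length = 1, mean = 6/1 ≈ 6.000
  cycle 2 → 2: weight = 7, length = 1, mean = 7/1 ≈ 7.000
  cycle 0 → 1 → 0: weight = 9, length = 2, mean = 9/2 ≈ 4.500
  cycle 0 → 2 → 0: weight = 7, length = 2, mean = 7/2 ≈ 3.500
  cycle 1 → 0 → 1: weight = 9, length = 2, mean = 9/2 ≈ 4.500
Minimum mean = 1.000, attained e.g. along the cycle 1 → 2 → 1 with weight 2 and length 2. So λ(A) = 2/2 = 1.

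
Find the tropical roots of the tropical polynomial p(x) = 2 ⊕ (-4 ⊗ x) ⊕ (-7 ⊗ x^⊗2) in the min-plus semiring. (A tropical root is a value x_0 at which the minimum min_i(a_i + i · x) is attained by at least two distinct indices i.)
Roots: {3, 6}

Each tropical root is a break point of the lower envelope of the lines y = a_i + i · x (there are 3 lines, with slopes 0, 1, ..., 2). Only the lines that attain the minimum somewhere contribute to roots; other lines are dominated. Here the surviving (envelope) indices are i = 2, i = 1, i = 0.
Intersections between consecutive envelope lines give the roots: for adjacent envelope indices i < j the intersection is x = (a_i − a_j) / (j − i). Reading off the sorted break points: {3, 6}.
Verification: at each break x_0, at least two indices attain the minimum of min_i(a_i + i · x_0).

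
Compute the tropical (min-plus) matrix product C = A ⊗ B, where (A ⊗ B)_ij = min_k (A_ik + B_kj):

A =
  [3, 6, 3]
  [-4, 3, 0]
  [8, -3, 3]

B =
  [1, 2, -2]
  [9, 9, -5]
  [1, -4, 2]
A ⊗ B =
  [4, -1, 1]
  [-3, -4, -6]
  [4, -1, -8]

Apply the min-plus product entry-by-entry:
  C[0][0] = min over k of (A[0][0] + B[0][0] = 3 + 1 = 4, A[0][1] + B[1][0] = 6 + 9 = 15, A[0][2] + B[2][0] = 3 + 1 = 4) = 4 (attained at k = 0)
  C[0][1] = min over k of (A[0][0] + B[0][1] = 3 + 2 = 5, A[0][1] + B[1][1] = 6 + 9 = 15, A[0][2] + B[2][1] = 3 + -4 = -1) = -1 (attained at k = 2)
  C[0][2] = min over k of (A[0][0] + B[0][2] = 3 + -2 = 1, A[0][1] + B[1][2] = 6 + -5 = 1, A[0][2] + B[2][2] = 3 + 2 = 5) = 1 (attained at k = 0)
  C[1][0] = min over k of (A[1][0] + B[0][0] = -4 + 1 = -3, A[1][1] + B[1][0] = 3 + 9 = 12, A[1][2] + B[2][0] = 0 + 1 = 1) = -3 (attained at k = 0)
  C[1][1] = min over k of (A[1][0] + B[0][1] = -4 + 2 = -2, A[1][1] + B[1][1] = 3 + 9 = 12, A[1][2] + B[2][1] = 0 + -4 = -4) = -4 (attained at k = 2)
  C[1][2] = min over k of (A[1][0] + B[0][2] = -4 + -2 = -6, A[1][1] + B[1][2] = 3 + -5 = -2, A[1][2] + B[2][2] = 0 + 2 = 2) = -6 (attained at k = 0)
  C[2][0] = min over k of (A[2][0] + B[0][0] = 8 + 1 = 9, A[2][1] + B[1][0] = -3 + 9 = 6, A[2][2] + B[2][0] = 3 + 1 = 4) = 4 (attained at k = 2)
  C[2][1] = min over k of (A[2][0] + B[0][1] = 8 + 2 = 10, A[2][1] + B[1][1] = -3 + 9 = 6, A[2][2] + B[2][1] = 3 + -4 = -1) = -1 (attained at k = 2)
  C[2][2] = min over k of (A[2][0] + B[0][2] = 8 + -2 = 6, A[2][1] + B[1][2] = -3 + -5 = -8, A[2][2] + B[2][2] = 3 + 2 = 5) = -8 (attained at k = 1)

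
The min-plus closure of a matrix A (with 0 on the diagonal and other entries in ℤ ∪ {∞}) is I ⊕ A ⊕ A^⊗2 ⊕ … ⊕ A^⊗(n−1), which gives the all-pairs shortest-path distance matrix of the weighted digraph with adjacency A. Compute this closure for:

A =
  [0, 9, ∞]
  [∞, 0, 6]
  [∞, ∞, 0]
Closure =
  [0, 9, 15]
  [∞, 0, 6]
  [∞, ∞, 0]

This is the Floyd-Warshall all-pairs shortest-path computation. For each intermediate vertex k = 0, 1, …, 2, update dist[i][j] ← min(dist[i][j], dist[i][k] + dist[k][j]). The final matrix gives, for each (i, j), the minimum total weight of any directed path from i to j (possibly empty when i = j).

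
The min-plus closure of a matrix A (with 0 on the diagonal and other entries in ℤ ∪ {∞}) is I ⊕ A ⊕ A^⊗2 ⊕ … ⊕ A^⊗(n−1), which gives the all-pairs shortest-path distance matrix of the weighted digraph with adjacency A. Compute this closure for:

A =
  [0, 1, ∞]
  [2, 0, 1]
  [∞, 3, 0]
Closure =
  [0, 1, 2]
  [2, 0, 1]
  [5, 3, 0]

This is the Floyd-Warshall all-pairs shortest-path computation. For each intermediate vertex k = 0, 1, …, 2, update dist[i][j] ← min(dist[i][j], dist[i][k] + dist[k][j]). The final matrix gives, for each (i, j), the minimum total weight of any directed path from i to j (possibly empty when i = j).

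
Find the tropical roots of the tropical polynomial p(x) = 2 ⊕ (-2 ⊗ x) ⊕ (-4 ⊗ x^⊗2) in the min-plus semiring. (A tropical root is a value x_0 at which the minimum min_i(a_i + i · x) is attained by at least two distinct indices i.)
Roots: {2, 4}

Each tropical root is a break point of the lower envelope of the lines y = a_i + i · x (there are 3 lines, with slopes 0, 1, ..., 2). Only the lines that attain the minimum somewhere contribute to roots; other lines are dominated. Here the surviving (envelope) indices are i = 2, i = 1, i = 0.
Intersections between consecutive envelope lines give the roots: for adjacent envelope indices i < j the intersection is x = (a_i − a_j) / (j − i). Reading off the sorted break points: {2, 4}.
Verification: at each break x_0, at least two indices attain the minimum of min_i(a_i + i · x_0).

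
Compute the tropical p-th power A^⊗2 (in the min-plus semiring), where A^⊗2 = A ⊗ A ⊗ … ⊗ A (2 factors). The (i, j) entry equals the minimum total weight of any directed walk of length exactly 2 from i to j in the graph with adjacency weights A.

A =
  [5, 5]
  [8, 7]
A^⊗2 =
  [10, 10]
  [13, 13]

Each entry (A^⊗2)_ij equals the minimum over all length-2 walks i = v_0 → v_1 → … → v_2 = j of Σ_t A[v_t][v_{t+1}]. For example, for (i, j) = (0, 1) we minimise over 2 possible intermediate vertex sequences; the minimum is 10, attained along the walk 0 → 0 → 1.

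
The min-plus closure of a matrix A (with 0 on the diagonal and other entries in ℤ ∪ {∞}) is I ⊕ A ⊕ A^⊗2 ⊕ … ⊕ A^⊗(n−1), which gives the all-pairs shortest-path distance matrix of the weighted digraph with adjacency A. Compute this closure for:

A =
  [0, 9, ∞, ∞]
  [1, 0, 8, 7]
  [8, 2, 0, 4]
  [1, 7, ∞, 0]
Closure =
  [0, 9, 17, 16]
  [1, 0, 8, 7]
  [3, 2, 0, 4]
  [1, 7, 15, 0]

This is the Floyd-Warshall all-pairs shortest-path computation. For each intermediate vertex k = 0, 1, …, 3, update dist[i][j] ← min(dist[i][j], dist[i][k] + dist[k][j]). The final matrix gives, for each (i, j), the minimum total weight of any directed path from i to j (possibly empty when i = j).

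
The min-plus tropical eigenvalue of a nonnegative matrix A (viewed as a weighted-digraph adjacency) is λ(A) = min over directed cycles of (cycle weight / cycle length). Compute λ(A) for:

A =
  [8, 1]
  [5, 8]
λ(A) = 3

Enumerate directed cycles and compute their means (weight / length). Sample:
  cycle 0 → 0: weight = 8, length = 1, mean = 8/1 ≈ 8.000
  cycle 1 → 1: weight = 8, length = 1, mean = 8/1 ≈ 8.000
  cycle 0 → 1 → 0: weight = 6, length = 2, mean = 6/2 ≈ 3.000
  cycle 1 → 0 → 1: weight = 6, length = 2, mean = 6/2 ≈ 3.000
Minimum mean = 3.000, attained e.g. along the cycle 0 → 1 → 0 with weight 6 and length 2. So λ(A) = 6/2 = 3.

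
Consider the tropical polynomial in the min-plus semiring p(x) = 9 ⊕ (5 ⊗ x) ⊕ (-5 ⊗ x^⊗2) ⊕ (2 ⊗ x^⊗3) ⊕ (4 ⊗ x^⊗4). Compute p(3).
p(3) = 1

A tropical monomial a ⊗ x^⊗i evaluates to a + i · x. Evaluating each term at x = 3:
  Term 0 contributes 9 + 0 · 3 = 9
  Term 1 contributes 5 + 1 · 3 = 8
  Term 2 contributes -5 + 2 · 3 = 1
  Term 3 contributes 2 + 3 · 3 = 11
  Term 4 contributes 4 + 4 · 3 = 16
p(3) = ⊕ of these = min[9, 8, 1, 11, 16] = 1.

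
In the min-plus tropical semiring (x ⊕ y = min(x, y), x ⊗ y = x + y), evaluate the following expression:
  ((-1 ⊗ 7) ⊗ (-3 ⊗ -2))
((-1 ⊗ 7) ⊗ (-3 ⊗ -2)) = 1

Expand innermost to outermost. Recall ⊕ takes the minimum of its arguments and ⊗ takes their sum. Working out the expression ((-1 ⊗ 7) ⊗ (-3 ⊗ -2)) gives 1.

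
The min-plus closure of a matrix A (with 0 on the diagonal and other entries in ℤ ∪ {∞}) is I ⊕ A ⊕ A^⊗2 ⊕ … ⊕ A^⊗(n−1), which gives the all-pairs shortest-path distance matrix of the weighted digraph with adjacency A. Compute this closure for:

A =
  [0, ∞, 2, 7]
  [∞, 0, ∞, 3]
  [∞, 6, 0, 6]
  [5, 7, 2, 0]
Closure =
  [0, 8, 2, 7]
  [8, 0, 5, 3]
  [11, 6, 0, 6]
  [5, 7, 2, 0]

This is the Floyd-Warshall all-pairs shortest-path computation. For each intermediate vertex k = 0, 1, …, 3, update dist[i][j] ← min(dist[i][j], dist[i][k] + dist[k][j]). The final matrix gives, for each (i, j), the minimum total weight of any directed path from i to j (possibly empty when i = j).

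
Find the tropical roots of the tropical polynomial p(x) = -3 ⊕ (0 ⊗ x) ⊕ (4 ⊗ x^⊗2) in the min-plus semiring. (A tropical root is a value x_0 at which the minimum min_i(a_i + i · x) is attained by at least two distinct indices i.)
Roots: {-4, -3}

Each tropical root is a break point of the lower envelope of the lines y = a_i + i · x (there are 3 lines, with slopes 0, 1, ..., 2). Only the lines that attain the minimum somewhere contribute to roots; other lines are dominated. Here the surviving (envelope) indices are i = 2, i = 1, i = 0.
Intersections between consecutive envelope lines give the roots: for adjacent envelope indices i < j the intersection is x = (a_i − a_j) / (j − i). Reading off the sorted break points: {-4, -3}.
Verification: at each break x_0, at least two indices attain the minimum of min_i(a_i + i · x_0).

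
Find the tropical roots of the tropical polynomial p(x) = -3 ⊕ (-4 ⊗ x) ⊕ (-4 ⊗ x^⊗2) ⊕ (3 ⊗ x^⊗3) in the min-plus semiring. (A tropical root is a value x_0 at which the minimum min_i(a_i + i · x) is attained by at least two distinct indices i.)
Roots: {-7, 0, 1}

Each tropical root is a break point of the lower envelope of the lines y = a_i + i · x (there are 4 lines, with slopes 0, 1, ..., 3). Only the lines that attain the minimum somewhere contribute to roots; other lines are dominated. Here the surviving (envelope) indices are i = 3, i = 2, i = 1, i = 0.
Intersections between consecutive envelope lines give the roots: for adjacent envelope indices i < j the intersection is x = (a_i − a_j) / (j − i). Reading off the sorted break points: {-7, 0, 1}.
Verification: at each break x_0, at least two indices attain the minimum of min_i(a_i + i · x_0).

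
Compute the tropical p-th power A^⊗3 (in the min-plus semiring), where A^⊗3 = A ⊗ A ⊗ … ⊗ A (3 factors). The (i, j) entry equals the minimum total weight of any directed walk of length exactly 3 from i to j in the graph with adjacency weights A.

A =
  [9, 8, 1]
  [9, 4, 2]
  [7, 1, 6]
A^⊗3 =
  [11, 6, 4]
  [12, 7, 5]
  [10, 4, 7]

Each entry (A^⊗3)_ij equals the minimum over all length-3 walks i = v_0 → v_1 → … → v_3 = j of Σ_t A[v_t][v_{t+1}]. For example, for (i, j) = (0, 2) we minimise over 9 possible intermediate vertex sequences; the minimum is 4, attained along the walk 0 → 2 → 1 → 2.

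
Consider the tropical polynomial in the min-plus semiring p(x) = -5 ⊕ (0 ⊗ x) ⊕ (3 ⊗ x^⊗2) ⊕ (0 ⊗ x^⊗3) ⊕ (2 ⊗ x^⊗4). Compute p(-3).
p(-3) = -10

A tropical monomial a ⊗ x^⊗i evaluates to a + i · x. Evaluating each term at x = -3:
  Term 0 contributes -5 + 0 · -3 = -5
  Term 1 contributes 0 + 1 · -3 = -3
  Term 2 contributes 3 + 2 · -3 = -3
  Term 3 contributes 0 + 3 · -3 = -9
  Term 4 contributes 2 + 4 · -3 = -10
p(-3) = ⊕ of these = min[-5, -3, -3, -9, -10] = -10.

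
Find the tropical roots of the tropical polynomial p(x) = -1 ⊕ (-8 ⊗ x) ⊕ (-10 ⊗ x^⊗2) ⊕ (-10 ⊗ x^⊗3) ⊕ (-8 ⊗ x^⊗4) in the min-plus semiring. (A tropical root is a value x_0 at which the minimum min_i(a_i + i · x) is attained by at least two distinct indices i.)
Roots: {-2, 0, 2, 7}

Each tropical root is a break point of the lower envelope of the lines y = a_i + i · x (there are 5 lines, with slopes 0, 1, ..., 4). Only the lines that attain the minimum somewhere contribute to roots; other lines are dominated. Here the surviving (envelope) indices are i = 4, i = 3, i = 2, i = 1, i = 0.
Intersections between consecutive envelope lines give the roots: for adjacent envelope indices i < j the intersection is x = (a_i − a_j) / (j − i). Reading off the sorted break points: {-2, 0, 2, 7}.
Verification: at each break x_0, at least two indices attain the minimum of min_i(a_i + i · x_0).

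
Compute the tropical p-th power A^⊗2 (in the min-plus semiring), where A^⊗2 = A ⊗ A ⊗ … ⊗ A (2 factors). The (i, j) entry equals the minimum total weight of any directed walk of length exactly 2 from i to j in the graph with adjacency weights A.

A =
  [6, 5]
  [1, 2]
A^⊗2 =
  [6, 7]
  [3, 4]

Each entry (A^⊗2)_ij equals the minimum over all length-2 walks i = v_0 → v_1 → … → v_2 = j of Σ_t A[v_t][v_{t+1}]. For example, for (i, j) = (0, 1) we minimise over 2 possible intermediate vertex sequences; the minimum is 7, attained along the walk 0 → 1 → 1.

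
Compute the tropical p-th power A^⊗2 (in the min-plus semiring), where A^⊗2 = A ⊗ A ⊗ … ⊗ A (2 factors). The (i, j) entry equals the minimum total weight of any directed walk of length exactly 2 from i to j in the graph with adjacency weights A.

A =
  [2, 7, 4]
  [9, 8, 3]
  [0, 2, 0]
A^⊗2 =
  [4, 6, 4]
  [3, 5, 3]
  [0, 2, 0]

Each entry (A^⊗2)_ij equals the minimum over all length-2 walks i = v_0 → v_1 → … → v_2 = j of Σ_t A[v_t][v_{t+1}]. For example, for (i, j) = (0, 2) we minimise over 3 possible intermediate vertex sequences; the minimum is 4, attained along the walk 0 → 2 → 2.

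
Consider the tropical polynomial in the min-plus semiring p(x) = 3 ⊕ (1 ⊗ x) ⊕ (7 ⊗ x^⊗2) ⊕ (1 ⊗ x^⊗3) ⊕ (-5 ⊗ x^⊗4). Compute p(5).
p(5) = 3

A tropical monomial a ⊗ x^⊗i evaluates to a + i · x. Evaluating each term at x = 5:
  Term 0 contributes 3 + 0 · 5 = 3
  Term 1 contributes 1 + 1 · 5 = 6
  Term 2 contributes 7 + 2 · 5 = 17
  Term 3 contributes 1 + 3 · 5 = 16
  Term 4 contributes -5 + 4 · 5 = 15
p(5) = ⊕ of these = min[3, 6, 17, 16, 15] = 3.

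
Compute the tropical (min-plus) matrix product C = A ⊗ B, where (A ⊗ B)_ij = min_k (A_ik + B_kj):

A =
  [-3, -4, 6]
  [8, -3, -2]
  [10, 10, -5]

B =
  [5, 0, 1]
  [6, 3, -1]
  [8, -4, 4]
A ⊗ B =
  [2, -3, -5]
  [3, -6, -4]
  [3, -9, -1]

Apply the min-plus product entry-by-entry:
  C[0][0] = min over k of (A[0][0] + B[0][0] = -3 + 5 = 2, A[0][1] + B[1][0] = -4 + 6 = 2, A[0][2] + B[2][0] = 6 + 8 = 14) = 2 (attained at k = 0)
  C[0][1] = min over k of (A[0][0] + B[0][1] = -3 + 0 = -3, A[0][1] + B[1][1] = -4 + 3 = -1, A[0][2] + B[2][1] = 6 + -4 = 2) = -3 (attained at k = 0)
  C[0][2] = min over k of (A[0][0] + B[0][2] = -3 + 1 = -2, A[0][1] + B[1][2] = -4 + -1 = -5, A[0][2] + B[2][2] = 6 + 4 = 10) = -5 (attained at k = 1)
  C[1][0] = min over k of (A[1][0] + B[0][0] = 8 + 5 = 13, A[1][1] + B[1][0] = -3 + 6 = 3, A[1][2] + B[2][0] = -2 + 8 = 6) = 3 (attained at k = 1)
  C[1][1] = min over k of (A[1][0] + B[0][1] = 8 + 0 = 8, A[1][1] + B[1][1] = -3 + 3 = 0, A[1][2] + B[2][1] = -2 + -4 = -6) = -6 (attained at k = 2)
  C[1][2] = min over k of (A[1][0] + B[0][2] = 8 + 1 = 9, A[1][1] + B[1][2] = -3 + -1 = -4, A[1][2] + B[2][2] = -2 + 4 = 2) = -4 (attained at k = 1)
  C[2][0] = min over k of (A[2][0] + B[0][0] = 10 + 5 = 15, A[2][1] + B[1][0] = 10 + 6 = 16, A[2][2] + B[2][0] = -5 + 8 = 3) = 3 (attained at k = 2)
  C[2][1] = min over k of (A[2][0] + B[0][1] = 10 + 0 = 10, A[2][1] + B[1][1] = 10 + 3 = 13, A[2][2] + B[2][1] = -5 + -4 = -9) = -9 (attained at k = 2)
  C[2][2] = min over k of (A[2][0] + B[0][2] = 10 + 1 = 11, A[2][1] + B[1][2] = 10 + -1 = 9, A[2][2] + B[2][2] = -5 + 4 = -1) = -1 (attained at k = 2)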